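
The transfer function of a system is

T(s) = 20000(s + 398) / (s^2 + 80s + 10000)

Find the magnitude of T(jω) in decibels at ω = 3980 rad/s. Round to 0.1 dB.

At s = jω = j3980:
zero (s+398): 398 + j3980 → |·| = √(398²+3980²) = √15998804 ≈ 3999.9, ∠ = arctan(3980/398) ≈ 84.29°
quadratic: (j3980)² + 80·j3980 + 10000 = -15830400 + j318400 → |·| ≈ 1.5834e+07, ∠ ≈ 178.85°
|T| = 20000 · 3999.9 / 1.5834e+07 ≈ 5.0523
Gain = 20 log₁₀(5.0523) ≈ 14.07 dB

14.1 dB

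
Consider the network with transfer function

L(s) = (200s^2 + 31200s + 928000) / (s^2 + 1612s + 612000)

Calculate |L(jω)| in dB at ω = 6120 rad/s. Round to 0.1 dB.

45.9 dB

Substitute s = j6120:
Numerator: 200(j6120)^2 + 31200(j6120) + 928000 = -7489952000 + j190944000
Denominator: (j6120)^2 + 1612(j6120) + 612000 = -36842400 + j9865440
|N| = √(7489952000² + 190944000²) ≈ 7.4924e+09, ∠N ≈ 178.54°
|D| = √(36842400² + 9865440²) ≈ 3.814e+07, ∠D ≈ 165.01°
|L| = 7.4924e+09 / 3.814e+07 ≈ 196.44
Gain = 20 log₁₀(196.44) ≈ 45.86 dB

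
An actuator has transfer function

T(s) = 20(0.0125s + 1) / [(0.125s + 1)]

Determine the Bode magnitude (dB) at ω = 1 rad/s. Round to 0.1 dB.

At ω = 1 rad/s:
zero (1 + j1·0.0125) = 1 + j0.0125 → |·| ≈ 1.0001, ∠ ≈ 0.72°
pole (1 + j1·0.125) = 1 + j0.125 → |·| ≈ 1.0078, ∠ ≈ 7.13°
|T| = 20 · 1.0001 / (1.0078) ≈ 19.847
Gain = 20 log₁₀(19.847) ≈ 25.95 dB

26.0 dB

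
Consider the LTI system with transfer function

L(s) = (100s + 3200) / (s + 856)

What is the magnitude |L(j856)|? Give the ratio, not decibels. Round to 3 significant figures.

70.8

Substitute s = j856:
Numerator: 100(j856) + 3200 = 3200 + j85600
Denominator: (j856) + 856 = 856 + j856
|N| = √(3200² + 85600²) ≈ 85660, ∠N ≈ 87.86°
|D| = √(856² + 856²) ≈ 1210.6, ∠D ≈ 45.00°
|L| = 85660 / 1210.6 ≈ 70.758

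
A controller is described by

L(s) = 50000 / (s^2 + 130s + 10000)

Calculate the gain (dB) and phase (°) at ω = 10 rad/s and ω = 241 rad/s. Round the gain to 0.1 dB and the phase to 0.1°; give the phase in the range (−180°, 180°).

ω = 10: 14.0 dB, -7.5°; ω = 241: -1.2 dB, -146.9°

At s = jω = j10:
quadratic: (j10)² + 130·j10 + 10000 = 9900 + j1300 → |·| ≈ 9985, ∠ ≈ 7.48°
|L| = 50000 / 9985 ≈ 5.0075
Gain = 20 log₁₀(5.0075) ≈ 13.99 dB
∠L = 0.00° − 7.48° = -7.48°

At s = jω = j241:
quadratic: (j241)² + 130·j241 + 10000 = -48081 + j31330 → |·| ≈ 57388, ∠ ≈ 146.91°
|L| = 50000 / 57388 ≈ 0.87126
Gain = 20 log₁₀(0.87126) ≈ -1.20 dB
∠L = 0.00° − 146.91° = -146.91°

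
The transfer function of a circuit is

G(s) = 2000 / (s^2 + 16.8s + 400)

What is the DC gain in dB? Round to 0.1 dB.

G(0) = 2000 / 400 = 5
20 log₁₀(5) ≈ 13.98 dB

14.0 dB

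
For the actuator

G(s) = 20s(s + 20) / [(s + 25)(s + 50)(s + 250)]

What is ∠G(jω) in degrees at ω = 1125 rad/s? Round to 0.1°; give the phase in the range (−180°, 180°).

-74.7°

At s = jω = j1125:
zero (s+20): 20 + j1125 → |·| = √(20²+1125²) = √1266025 ≈ 1125.2, ∠ = arctan(1125/20) ≈ 88.98°
zero at origin: s = j1125 → |·| = 1125, ∠ = 90.00°
pole (s+25): 25 + j1125 → |·| = √(25²+1125²) = √1266250 ≈ 1125.3, ∠ = arctan(1125/25) ≈ 88.73°
pole (s+50): 50 + j1125 → |·| = √(50²+1125²) = √1268125 ≈ 1126.1, ∠ = arctan(1125/50) ≈ 87.46°
pole (s+250): 250 + j1125 → |·| = √(250²+1125²) = √1328125 ≈ 1152.4, ∠ = arctan(1125/250) ≈ 77.47°
∠G = 178.98° − 253.66° = -74.68°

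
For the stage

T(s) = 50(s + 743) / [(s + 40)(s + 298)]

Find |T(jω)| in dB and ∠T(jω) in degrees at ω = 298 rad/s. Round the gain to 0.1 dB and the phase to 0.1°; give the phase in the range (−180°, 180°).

-10.0 dB, -105.5°

At s = jω = j298:
zero (s+743): 743 + j298 → |·| = √(743²+298²) = √640853 ≈ 800.53, ∠ = arctan(298/743) ≈ 21.85°
pole (s+40): 40 + j298 → |·| = √(40²+298²) = √90404 ≈ 300.67, ∠ = arctan(298/40) ≈ 82.35°
pole (s+298): 298 + j298 → |·| = √(298²+298²) = √177608 ≈ 421.44, ∠ = arctan(298/298) ≈ 45.00°
|T| = 50 · 800.53 / 1.2671e+05 ≈ 0.31589
Gain = 20 log₁₀(0.31589) ≈ -10.01 dB
∠T = 21.85° − 127.35° = -105.50°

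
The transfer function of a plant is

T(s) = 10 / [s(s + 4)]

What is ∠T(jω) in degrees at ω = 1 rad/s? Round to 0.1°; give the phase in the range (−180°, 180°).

-104.0°

At s = jω = j1:
pole (s+4): 4 + j1 → |·| = √(4²+1²) = √17 ≈ 4.1231, ∠ = arctan(1/4) ≈ 14.04°
pole at origin: |s| = 1, ∠ = 90.00° (in denominator)
∠T = 0.00° − 104.04° = -104.04°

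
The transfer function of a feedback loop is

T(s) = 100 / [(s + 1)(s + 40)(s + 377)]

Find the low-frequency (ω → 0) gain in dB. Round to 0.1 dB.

-43.6 dB

T(0) = 100 / (1·40·377) ≈ 0.0066313
20 log₁₀(0.0066313) ≈ -43.57 dB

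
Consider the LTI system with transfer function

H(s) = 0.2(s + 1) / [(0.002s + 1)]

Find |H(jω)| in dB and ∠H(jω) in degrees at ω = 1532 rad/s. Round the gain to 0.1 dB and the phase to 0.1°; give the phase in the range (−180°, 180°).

39.6 dB, 18.0°

At ω = 1532 rad/s:
zero (1 + j1532·1) = 1 + j1532 → |·| ≈ 1532, ∠ ≈ 89.96°
pole (1 + j1532·0.002) = 1 + j3.064 → |·| ≈ 3.2231, ∠ ≈ 71.92°
|H| = 0.2 · 1532 / (3.2231) ≈ 95.064
Gain = 20 log₁₀(95.064) ≈ 39.56 dB
∠H = (89.96°) − (71.92°) = 18.04°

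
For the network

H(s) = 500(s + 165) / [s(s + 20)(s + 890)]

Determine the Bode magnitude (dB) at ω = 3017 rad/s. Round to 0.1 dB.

At s = jω = j3017:
zero (s+165): 165 + j3017 → |·| = √(165²+3017²) = √9129514 ≈ 3021.5, ∠ = arctan(3017/165) ≈ 86.87°
pole (s+20): 20 + j3017 → |·| = √(20²+3017²) = √9102689 ≈ 3017.1, ∠ = arctan(3017/20) ≈ 89.62°
pole (s+890): 890 + j3017 → |·| = √(890²+3017²) = √9894389 ≈ 3145.5, ∠ = arctan(3017/890) ≈ 73.56°
pole at origin: |s| = 3017, ∠ = 90.00° (in denominator)
|H| = 500 · 3021.5 / 2.8632e+10 ≈ 5.2764e-05
Gain = 20 log₁₀(5.2764e-05) ≈ -85.55 dB

-85.6 dB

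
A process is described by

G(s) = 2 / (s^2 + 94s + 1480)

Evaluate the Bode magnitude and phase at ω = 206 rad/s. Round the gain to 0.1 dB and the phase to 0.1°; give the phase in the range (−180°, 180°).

-87.1 dB, -154.7°

Substitute s = j206:
Numerator: 2 = 2 + j0
Denominator: (j206)^2 + 94(j206) + 1480 = -40956 + j19364
|N| = √(2² + 0²) ≈ 2, ∠N ≈ 0.00°
|D| = √(40956² + 19364²) ≈ 45303, ∠D ≈ 154.70°
|G| = 2 / 45303 ≈ 4.4147e-05
Gain = 20 log₁₀(4.4147e-05) ≈ -87.10 dB
∠G = 0.00° − 154.70° = -154.70°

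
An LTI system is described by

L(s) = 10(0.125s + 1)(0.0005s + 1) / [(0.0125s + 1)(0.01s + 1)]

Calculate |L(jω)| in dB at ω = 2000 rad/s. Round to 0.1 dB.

At ω = 2000 rad/s:
zero (1 + j2000·0.125) = 1 + j250 → |·| ≈ 250, ∠ ≈ 89.77°
zero (1 + j2000·0.0005) = 1 + j1 → |·| ≈ 1.4142, ∠ ≈ 45.00°
pole (1 + j2000·0.0125) = 1 + j25 → |·| ≈ 25.02, ∠ ≈ 87.71°
pole (1 + j2000·0.01) = 1 + j20 → |·| ≈ 20.025, ∠ ≈ 87.14°
|L| = 10 · 250 · 1.4142 / (25.02 · 20.025) ≈ 7.0565
Gain = 20 log₁₀(7.0565) ≈ 16.97 dB

17.0 dB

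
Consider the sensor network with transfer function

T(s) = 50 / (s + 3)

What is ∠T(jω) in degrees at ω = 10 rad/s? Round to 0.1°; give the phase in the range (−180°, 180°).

-73.3°

At s = jω = j10:
pole (s+3): 3 + j10 → |·| = √(3²+10²) = √109 ≈ 10.44, ∠ = arctan(10/3) ≈ 73.30°
∠T = 0.00° − 73.30° = -73.30°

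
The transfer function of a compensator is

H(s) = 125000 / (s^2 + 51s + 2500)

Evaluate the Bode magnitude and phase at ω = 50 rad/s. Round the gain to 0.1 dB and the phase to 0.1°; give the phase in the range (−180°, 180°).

33.8 dB, -90.0°

At s = jω = j50:
quadratic: (j50)² + 51·j50 + 2500 = 0 + j2550 → |·| ≈ 2550, ∠ ≈ 90.00°
|H| = 125000 / 2550 ≈ 49.02
Gain = 20 log₁₀(49.02) ≈ 33.81 dB
∠H = 0.00° − 90.00° = -90.00°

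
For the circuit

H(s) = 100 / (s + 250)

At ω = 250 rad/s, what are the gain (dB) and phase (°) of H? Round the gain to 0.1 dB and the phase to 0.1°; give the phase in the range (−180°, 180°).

At s = jω = j250:
pole (s+250): 250 + j250 → |·| = √(250²+250²) = √125000 ≈ 353.55, ∠ = arctan(250/250) ≈ 45.00°
|H| = 100 / 353.55 ≈ 0.28285
Gain = 20 log₁₀(0.28285) ≈ -10.97 dB
∠H = 0.00° − 45.00° = -45.00°

-11.0 dB, -45.0°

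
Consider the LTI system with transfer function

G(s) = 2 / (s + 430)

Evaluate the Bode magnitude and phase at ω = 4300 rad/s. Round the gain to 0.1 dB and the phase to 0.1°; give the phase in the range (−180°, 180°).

-66.7 dB, -84.3°

Substitute s = j4300:
Numerator: 2 = 2 + j0
Denominator: (j4300) + 430 = 430 + j4300
|N| = √(2² + 0²) ≈ 2, ∠N ≈ 0.00°
|D| = √(430² + 4300²) ≈ 4321.4, ∠D ≈ 84.29°
|G| = 2 / 4321.4 ≈ 0.00046281
Gain = 20 log₁₀(0.00046281) ≈ -66.69 dB
∠G = 0.00° − 84.29° = -84.29°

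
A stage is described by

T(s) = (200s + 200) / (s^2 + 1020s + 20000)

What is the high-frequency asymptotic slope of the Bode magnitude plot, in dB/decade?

Each pole contributes −20 dB/decade at high frequency; each zero contributes +20 dB/decade.
Net: 1 zero(s) − 2 pole(s) → -20 dB/decade.

-20 dB/decade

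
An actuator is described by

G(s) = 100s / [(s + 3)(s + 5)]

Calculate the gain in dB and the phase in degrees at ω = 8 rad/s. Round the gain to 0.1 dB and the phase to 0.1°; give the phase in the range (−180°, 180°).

19.9 dB, -37.4°

At s = jω = j8:
zero at origin: s = j8 → |·| = 8, ∠ = 90.00°
pole (s+3): 3 + j8 → |·| = √(3²+8²) = √73 ≈ 8.544, ∠ = arctan(8/3) ≈ 69.44°
pole (s+5): 5 + j8 → |·| = √(5²+8²) = √89 ≈ 9.434, ∠ = arctan(8/5) ≈ 57.99°
|G| = 100 · 8 / 80.604 ≈ 9.9251
Gain = 20 log₁₀(9.9251) ≈ 19.93 dB
∠G = 90.00° − 127.43° = -37.43°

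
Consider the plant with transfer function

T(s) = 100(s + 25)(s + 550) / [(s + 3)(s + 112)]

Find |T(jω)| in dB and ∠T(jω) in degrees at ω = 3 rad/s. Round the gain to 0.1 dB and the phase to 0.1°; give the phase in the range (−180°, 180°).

69.3 dB, -39.4°

At s = jω = j3:
zero (s+25): 25 + j3 → |·| = √(25²+3²) = √634 ≈ 25.179, ∠ = arctan(3/25) ≈ 6.84°
zero (s+550): 550 + j3 → |·| = √(550²+3²) = √302509 ≈ 550.01, ∠ = arctan(3/550) ≈ 0.31°
pole (s+3): 3 + j3 → |·| = √(3²+3²) = √18 ≈ 4.2426, ∠ = arctan(3/3) ≈ 45.00°
pole (s+112): 112 + j3 → |·| = √(112²+3²) = √12553 ≈ 112.04, ∠ = arctan(3/112) ≈ 1.53°
|T| = 100 · 13849 / 475.34 ≈ 2913.5
Gain = 20 log₁₀(2913.5) ≈ 69.29 dB
∠T = 7.15° − 46.53° = -39.38°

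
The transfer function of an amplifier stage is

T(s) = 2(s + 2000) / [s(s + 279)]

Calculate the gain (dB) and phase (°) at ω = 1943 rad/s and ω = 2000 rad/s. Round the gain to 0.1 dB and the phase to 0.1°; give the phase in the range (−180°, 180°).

At s = jω = j1943:
zero (s+2000): 2000 + j1943 → |·| = √(2000²+1943²) = √7775249 ≈ 2788.4, ∠ = arctan(1943/2000) ≈ 44.17°
pole (s+279): 279 + j1943 → |·| = √(279²+1943²) = √3853090 ≈ 1962.9, ∠ = arctan(1943/279) ≈ 81.83°
pole at origin: |s| = 1943, ∠ = 90.00° (in denominator)
|T| = 2 · 2788.4 / 3.8139e+06 ≈ 0.0014622
Gain = 20 log₁₀(0.0014622) ≈ -56.70 dB
∠T = 44.17° − 171.83° = -127.66°

At s = jω = j2000:
zero (s+2000): 2000 + j2000 → |·| = √(2000²+2000²) = √8000000 ≈ 2828.4, ∠ = arctan(2000/2000) ≈ 45.00°
pole (s+279): 279 + j2000 → |·| = √(279²+2000²) = √4077841 ≈ 2019.4, ∠ = arctan(2000/279) ≈ 82.06°
pole at origin: |s| = 2000, ∠ = 90.00° (in denominator)
|T| = 2 · 2828.4 / 4.0388e+06 ≈ 0.0014006
Gain = 20 log₁₀(0.0014006) ≈ -57.07 dB
∠T = 45.00° − 172.06° = -127.06°

ω = 1943: -56.7 dB, -127.7°; ω = 2000: -57.1 dB, -127.1°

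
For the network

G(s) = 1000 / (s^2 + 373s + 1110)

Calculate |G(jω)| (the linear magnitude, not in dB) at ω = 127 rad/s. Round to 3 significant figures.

Substitute s = j127:
Numerator: 1000 = 1000 + j0
Denominator: (j127)^2 + 373(j127) + 1110 = -15019 + j47371
|N| = √(1000² + 0²) ≈ 1000, ∠N ≈ 0.00°
|D| = √(15019² + 47371²) ≈ 49695, ∠D ≈ 107.59°
|G| = 1000 / 49695 ≈ 0.020123

0.0201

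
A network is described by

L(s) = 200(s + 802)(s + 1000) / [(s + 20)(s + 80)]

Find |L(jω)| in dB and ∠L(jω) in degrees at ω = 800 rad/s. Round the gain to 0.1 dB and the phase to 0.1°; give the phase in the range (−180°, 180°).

At s = jω = j800:
zero (s+802): 802 + j800 → |·| = √(802²+800²) = √1283204 ≈ 1132.8, ∠ = arctan(800/802) ≈ 44.93°
zero (s+1000): 1000 + j800 → |·| = √(1000²+800²) = √1640000 ≈ 1280.6, ∠ = arctan(800/1000) ≈ 38.66°
pole (s+20): 20 + j800 → |·| = √(20²+800²) = √640400 ≈ 800.25, ∠ = arctan(800/20) ≈ 88.57°
pole (s+80): 80 + j800 → |·| = √(80²+800²) = √646400 ≈ 803.99, ∠ = arctan(800/80) ≈ 84.29°
|L| = 200 · 1.4507e+06 / 6.4339e+05 ≈ 450.96
Gain = 20 log₁₀(450.96) ≈ 53.08 dB
∠L = 83.59° − 172.86° = -89.27°

53.1 dB, -89.3°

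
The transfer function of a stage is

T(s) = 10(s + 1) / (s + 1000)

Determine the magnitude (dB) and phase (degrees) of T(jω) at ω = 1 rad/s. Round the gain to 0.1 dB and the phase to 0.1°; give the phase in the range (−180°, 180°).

At s = jω = j1:
zero (s+1): 1 + j1 → |·| = √(1²+1²) = √2 ≈ 1.4142, ∠ = arctan(1/1) ≈ 45.00°
pole (s+1000): 1000 + j1 → |·| = √(1000²+1²) = √1000001 ≈ 1000, ∠ = arctan(1/1000) ≈ 0.06°
|T| = 10 · 1.4142 / 1000 ≈ 0.014142
Gain = 20 log₁₀(0.014142) ≈ -36.99 dB
∠T = 45.00° − 0.06° = 44.94°

-37.0 dB, 44.9°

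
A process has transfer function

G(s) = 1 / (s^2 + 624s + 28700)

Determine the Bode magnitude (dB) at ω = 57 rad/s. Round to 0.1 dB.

Substitute s = j57:
Numerator: 1 = 1 + j0
Denominator: (j57)^2 + 624(j57) + 28700 = 25451 + j35568
|N| = √(1² + 0²) ≈ 1, ∠N ≈ 0.00°
|D| = √(25451² + 35568²) ≈ 43736, ∠D ≈ 54.41°
|G| = 1 / 43736 ≈ 2.2864e-05
Gain = 20 log₁₀(2.2864e-05) ≈ -92.82 dB

-92.8 dB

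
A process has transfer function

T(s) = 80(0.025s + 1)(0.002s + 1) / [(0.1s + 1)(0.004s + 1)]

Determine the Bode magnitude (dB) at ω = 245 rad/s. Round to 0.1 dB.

At ω = 245 rad/s:
zero (1 + j245·0.025) = 1 + j6.125 → |·| ≈ 6.2061, ∠ ≈ 80.73°
zero (1 + j245·0.002) = 1 + j0.49 → |·| ≈ 1.1136, ∠ ≈ 26.10°
pole (1 + j245·0.1) = 1 + j24.5 → |·| ≈ 24.52, ∠ ≈ 87.66°
pole (1 + j245·0.004) = 1 + j0.98 → |·| ≈ 1.4001, ∠ ≈ 44.42°
|T| = 80 · 6.2061 · 1.1136 / (24.52 · 1.4001) ≈ 16.105
Gain = 20 log₁₀(16.105) ≈ 24.14 dB

24.1 dB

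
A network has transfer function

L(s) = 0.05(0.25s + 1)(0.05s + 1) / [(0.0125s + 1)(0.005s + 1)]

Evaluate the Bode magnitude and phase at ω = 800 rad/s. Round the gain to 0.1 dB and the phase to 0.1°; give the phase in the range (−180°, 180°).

At ω = 800 rad/s:
zero (1 + j800·0.25) = 1 + j200 → |·| ≈ 200, ∠ ≈ 89.71°
zero (1 + j800·0.05) = 1 + j40 → |·| ≈ 40.012, ∠ ≈ 88.57°
pole (1 + j800·0.0125) = 1 + j10 → |·| ≈ 10.05, ∠ ≈ 84.29°
pole (1 + j800·0.005) = 1 + j4 → |·| ≈ 4.1231, ∠ ≈ 75.96°
|L| = 0.05 · 200 · 40.012 / (10.05 · 4.1231) ≈ 9.6561
Gain = 20 log₁₀(9.6561) ≈ 19.70 dB
∠L = (89.71° + 88.57°) − (84.29° + 75.96°) = 18.03°

19.7 dB, 18.0°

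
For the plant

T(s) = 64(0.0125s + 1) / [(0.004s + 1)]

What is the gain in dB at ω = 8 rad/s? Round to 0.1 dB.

36.2 dB

At ω = 8 rad/s:
zero (1 + j8·0.0125) = 1 + j0.1 → |·| ≈ 1.005, ∠ ≈ 5.71°
pole (1 + j8·0.004) = 1 + j0.032 → |·| ≈ 1.0005, ∠ ≈ 1.83°
|T| = 64 · 1.005 / (1.0005) ≈ 64.288
Gain = 20 log₁₀(64.288) ≈ 36.16 dB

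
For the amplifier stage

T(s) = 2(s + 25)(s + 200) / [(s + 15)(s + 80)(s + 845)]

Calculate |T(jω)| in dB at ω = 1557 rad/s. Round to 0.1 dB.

At s = jω = j1557:
zero (s+25): 25 + j1557 → |·| = √(25²+1557²) = √2424874 ≈ 1557.2, ∠ = arctan(1557/25) ≈ 89.08°
zero (s+200): 200 + j1557 → |·| = √(200²+1557²) = √2464249 ≈ 1569.8, ∠ = arctan(1557/200) ≈ 82.68°
pole (s+15): 15 + j1557 → |·| = √(15²+1557²) = √2424474 ≈ 1557.1, ∠ = arctan(1557/15) ≈ 89.45°
pole (s+80): 80 + j1557 → |·| = √(80²+1557²) = √2430649 ≈ 1559.1, ∠ = arctan(1557/80) ≈ 87.06°
pole (s+845): 845 + j1557 → |·| = √(845²+1557²) = √3138274 ≈ 1771.5, ∠ = arctan(1557/845) ≈ 61.51°
|T| = 2 · 2.4445e+06 / 4.3006e+09 ≈ 0.0011368
Gain = 20 log₁₀(0.0011368) ≈ -58.89 dB

-58.9 dB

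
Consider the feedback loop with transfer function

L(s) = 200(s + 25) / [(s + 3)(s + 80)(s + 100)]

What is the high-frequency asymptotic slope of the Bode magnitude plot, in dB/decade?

Each pole contributes −20 dB/decade at high frequency; each zero contributes +20 dB/decade.
Net: 1 zero(s) − 3 pole(s) → -40 dB/decade.

-40 dB/decade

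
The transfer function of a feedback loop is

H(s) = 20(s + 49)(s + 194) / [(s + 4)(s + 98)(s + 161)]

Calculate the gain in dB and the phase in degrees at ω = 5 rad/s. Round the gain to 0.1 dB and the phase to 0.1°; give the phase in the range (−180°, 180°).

At s = jω = j5:
zero (s+49): 49 + j5 → |·| = √(49²+5²) = √2426 ≈ 49.254, ∠ = arctan(5/49) ≈ 5.83°
zero (s+194): 194 + j5 → |·| = √(194²+5²) = √37661 ≈ 194.06, ∠ = arctan(5/194) ≈ 1.48°
pole (s+4): 4 + j5 → |·| = √(4²+5²) = √41 ≈ 6.4031, ∠ = arctan(5/4) ≈ 51.34°
pole (s+98): 98 + j5 → |·| = √(98²+5²) = √9629 ≈ 98.127, ∠ = arctan(5/98) ≈ 2.92°
pole (s+161): 161 + j5 → |·| = √(161²+5²) = √25946 ≈ 161.08, ∠ = arctan(5/161) ≈ 1.78°
|H| = 20 · 9558.2 / 1.0121e+05 ≈ 1.8888
Gain = 20 log₁₀(1.8888) ≈ 5.52 dB
∠H = 7.31° − 56.04° = -48.73°

5.5 dB, -48.7°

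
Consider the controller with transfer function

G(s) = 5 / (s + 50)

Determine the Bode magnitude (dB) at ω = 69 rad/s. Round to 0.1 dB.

-24.6 dB

At s = jω = j69:
pole (s+50): 50 + j69 → |·| = √(50²+69²) = √7261 ≈ 85.212, ∠ = arctan(69/50) ≈ 54.07°
|G| = 5 / 85.212 ≈ 0.058677
Gain = 20 log₁₀(0.058677) ≈ -24.63 dB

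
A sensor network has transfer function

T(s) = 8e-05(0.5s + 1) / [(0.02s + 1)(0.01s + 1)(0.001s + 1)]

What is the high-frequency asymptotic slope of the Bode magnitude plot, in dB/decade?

Each pole contributes −20 dB/decade at high frequency; each zero contributes +20 dB/decade.
Net: 1 zero(s) − 3 pole(s) → -40 dB/decade.

-40 dB/decade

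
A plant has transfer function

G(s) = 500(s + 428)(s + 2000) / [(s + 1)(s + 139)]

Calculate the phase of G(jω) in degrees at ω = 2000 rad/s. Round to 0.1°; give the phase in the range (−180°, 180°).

-53.1°

At s = jω = j2000:
zero (s+428): 428 + j2000 → |·| = √(428²+2000²) = √4183184 ≈ 2045.3, ∠ = arctan(2000/428) ≈ 77.92°
zero (s+2000): 2000 + j2000 → |·| = √(2000²+2000²) = √8000000 ≈ 2828.4, ∠ = arctan(2000/2000) ≈ 45.00°
pole (s+1): 1 + j2000 → |·| = √(1²+2000²) = √4000001 ≈ 2000, ∠ = arctan(2000/1) ≈ 89.97°
pole (s+139): 139 + j2000 → |·| = √(139²+2000²) = √4019321 ≈ 2004.8, ∠ = arctan(2000/139) ≈ 86.02°
∠G = 122.92° − 175.99° = -53.07°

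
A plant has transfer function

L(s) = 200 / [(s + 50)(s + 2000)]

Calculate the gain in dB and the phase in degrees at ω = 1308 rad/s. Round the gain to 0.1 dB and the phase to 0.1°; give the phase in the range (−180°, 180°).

-83.9 dB, -121.0°

At s = jω = j1308:
pole (s+50): 50 + j1308 → |·| = √(50²+1308²) = √1713364 ≈ 1309, ∠ = arctan(1308/50) ≈ 87.81°
pole (s+2000): 2000 + j1308 → |·| = √(2000²+1308²) = √5710864 ≈ 2389.7, ∠ = arctan(1308/2000) ≈ 33.18°
|L| = 200 / 3.1281e+06 ≈ 6.3937e-05
Gain = 20 log₁₀(6.3937e-05) ≈ -83.88 dB
∠L = 0.00° − 120.99° = -120.99°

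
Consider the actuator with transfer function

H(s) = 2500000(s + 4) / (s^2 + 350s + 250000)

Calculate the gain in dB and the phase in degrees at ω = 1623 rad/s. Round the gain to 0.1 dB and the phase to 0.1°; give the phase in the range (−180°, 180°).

At s = jω = j1623:
zero (s+4): 4 + j1623 → |·| = √(4²+1623²) = √2634145 ≈ 1623, ∠ = arctan(1623/4) ≈ 89.86°
quadratic: (j1623)² + 350·j1623 + 250000 = -2384129 + j568050 → |·| ≈ 2.4509e+06, ∠ ≈ 166.60°
|H| = 2500000 · 1623 / 2.4509e+06 ≈ 1655.5
Gain = 20 log₁₀(1655.5) ≈ 64.38 dB
∠H = 89.86° − 166.60° = -76.74°

64.4 dB, -76.7°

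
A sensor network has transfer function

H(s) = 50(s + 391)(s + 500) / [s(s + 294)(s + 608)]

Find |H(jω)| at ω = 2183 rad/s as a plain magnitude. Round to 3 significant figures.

At s = jω = j2183:
zero (s+391): 391 + j2183 → |·| = √(391²+2183²) = √4918370 ≈ 2217.7, ∠ = arctan(2183/391) ≈ 79.85°
zero (s+500): 500 + j2183 → |·| = √(500²+2183²) = √5015489 ≈ 2239.5, ∠ = arctan(2183/500) ≈ 77.10°
pole (s+294): 294 + j2183 → |·| = √(294²+2183²) = √4851925 ≈ 2202.7, ∠ = arctan(2183/294) ≈ 82.33°
pole (s+608): 608 + j2183 → |·| = √(608²+2183²) = √5135153 ≈ 2266.1, ∠ = arctan(2183/608) ≈ 74.44°
pole at origin: |s| = 2183, ∠ = 90.00° (in denominator)
|H| = 50 · 4.9665e+06 / 1.0897e+10 ≈ 0.022788

0.0228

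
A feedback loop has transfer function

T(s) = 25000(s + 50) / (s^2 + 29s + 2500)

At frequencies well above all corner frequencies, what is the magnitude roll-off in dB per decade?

-20 dB/decade

Each pole contributes −20 dB/decade at high frequency; each zero contributes +20 dB/decade.
Net: 1 zero(s) − 2 pole(s) → -20 dB/decade.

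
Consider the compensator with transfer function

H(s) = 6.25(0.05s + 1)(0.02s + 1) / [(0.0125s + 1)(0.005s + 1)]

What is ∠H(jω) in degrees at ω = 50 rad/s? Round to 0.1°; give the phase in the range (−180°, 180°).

At ω = 50 rad/s:
zero (1 + j50·0.05) = 1 + j2.5 → |·| ≈ 2.6926, ∠ ≈ 68.20°
zero (1 + j50·0.02) = 1 + j1 → |·| ≈ 1.4142, ∠ ≈ 45.00°
pole (1 + j50·0.0125) = 1 + j0.625 → |·| ≈ 1.1792, ∠ ≈ 32.01°
pole (1 + j50·0.005) = 1 + j0.25 → |·| ≈ 1.0308, ∠ ≈ 14.04°
∠H = (68.20° + 45.00°) − (32.01° + 14.04°) = 67.15°

67.2°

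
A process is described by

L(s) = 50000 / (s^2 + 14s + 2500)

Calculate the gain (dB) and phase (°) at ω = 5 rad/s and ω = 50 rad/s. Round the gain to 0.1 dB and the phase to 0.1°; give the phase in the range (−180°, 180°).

ω = 5: 26.1 dB, -1.6°; ω = 50: 37.1 dB, -90.0°

At s = jω = j5:
quadratic: (j5)² + 14·j5 + 2500 = 2475 + j70 → |·| ≈ 2476, ∠ ≈ 1.62°
|L| = 50000 / 2476 ≈ 20.194
Gain = 20 log₁₀(20.194) ≈ 26.10 dB
∠L = 0.00° − 1.62° = -1.62°

At s = jω = j50:
quadratic: (j50)² + 14·j50 + 2500 = 0 + j700 → |·| ≈ 700, ∠ ≈ 90.00°
|L| = 50000 / 700 ≈ 71.429
Gain = 20 log₁₀(71.429) ≈ 37.08 dB
∠L = 0.00° − 90.00° = -90.00°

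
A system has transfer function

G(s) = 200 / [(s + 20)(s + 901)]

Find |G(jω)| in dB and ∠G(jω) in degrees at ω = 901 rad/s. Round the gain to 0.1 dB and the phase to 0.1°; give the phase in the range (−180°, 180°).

At s = jω = j901:
pole (s+20): 20 + j901 → |·| = √(20²+901²) = √812201 ≈ 901.22, ∠ = arctan(901/20) ≈ 88.73°
pole (s+901): 901 + j901 → |·| = √(901²+901²) = √1623602 ≈ 1274.2, ∠ = arctan(901/901) ≈ 45.00°
|G| = 200 / 1.1483e+06 ≈ 0.00017417
Gain = 20 log₁₀(0.00017417) ≈ -75.18 dB
∠G = 0.00° − 133.73° = -133.73°

-75.2 dB, -133.7°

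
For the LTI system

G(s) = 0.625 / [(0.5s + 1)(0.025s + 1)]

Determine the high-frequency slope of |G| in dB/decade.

Each pole contributes −20 dB/decade at high frequency; each zero contributes +20 dB/decade.
Net: 0 zero(s) − 2 pole(s) → -40 dB/decade.

-40 dB/decade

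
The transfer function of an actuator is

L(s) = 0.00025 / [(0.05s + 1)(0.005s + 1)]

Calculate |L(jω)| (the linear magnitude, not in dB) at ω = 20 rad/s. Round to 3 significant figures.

At ω = 20 rad/s:
pole (1 + j20·0.05) = 1 + j1 → |·| ≈ 1.4142, ∠ ≈ 45.00°
pole (1 + j20·0.005) = 1 + j0.1 → |·| ≈ 1.005, ∠ ≈ 5.71°
|L| = 0.00025 · 1 / (1.4142 · 1.005) ≈ 0.0001759

0.000176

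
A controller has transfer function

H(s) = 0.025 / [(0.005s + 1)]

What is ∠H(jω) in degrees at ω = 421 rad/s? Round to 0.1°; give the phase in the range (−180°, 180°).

-64.6°

At ω = 421 rad/s:
pole (1 + j421·0.005) = 1 + j2.105 → |·| ≈ 2.3305, ∠ ≈ 64.59°
∠H = (0°) − (64.59°) = -64.59°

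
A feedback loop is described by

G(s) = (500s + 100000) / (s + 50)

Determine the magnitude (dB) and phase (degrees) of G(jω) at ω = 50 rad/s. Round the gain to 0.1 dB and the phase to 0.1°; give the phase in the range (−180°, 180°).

63.3 dB, -31.0°

Substitute s = j50:
Numerator: 500(j50) + 100000 = 100000 + j25000
Denominator: (j50) + 50 = 50 + j50
|N| = √(100000² + 25000²) ≈ 1.0308e+05, ∠N ≈ 14.04°
|D| = √(50² + 50²) ≈ 70.711, ∠D ≈ 45.00°
|G| = 1.0308e+05 / 70.711 ≈ 1457.8
Gain = 20 log₁₀(1457.8) ≈ 63.27 dB
∠G = 14.04° − 45.00° = -30.96°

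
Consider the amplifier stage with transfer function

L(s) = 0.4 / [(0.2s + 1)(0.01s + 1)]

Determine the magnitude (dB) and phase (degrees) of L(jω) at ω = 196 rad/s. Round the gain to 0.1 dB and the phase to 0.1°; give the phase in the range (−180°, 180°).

-46.7 dB, -151.5°

At ω = 196 rad/s:
pole (1 + j196·0.2) = 1 + j39.2 → |·| ≈ 39.213, ∠ ≈ 88.54°
pole (1 + j196·0.01) = 1 + j1.96 → |·| ≈ 2.2004, ∠ ≈ 62.97°
|L| = 0.4 · 1 / (39.213 · 2.2004) ≈ 0.0046358
Gain = 20 log₁₀(0.0046358) ≈ -46.68 dB
∠L = (0°) − (88.54° + 62.97°) = -151.51°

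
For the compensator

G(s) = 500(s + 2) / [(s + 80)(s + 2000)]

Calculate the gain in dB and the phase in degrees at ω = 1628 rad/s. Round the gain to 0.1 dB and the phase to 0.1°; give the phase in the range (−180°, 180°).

-14.3 dB, -36.4°

At s = jω = j1628:
zero (s+2): 2 + j1628 → |·| = √(2²+1628²) = √2650388 ≈ 1628, ∠ = arctan(1628/2) ≈ 89.93°
pole (s+80): 80 + j1628 → |·| = √(80²+1628²) = √2656784 ≈ 1630, ∠ = arctan(1628/80) ≈ 87.19°
pole (s+2000): 2000 + j1628 → |·| = √(2000²+1628²) = √6650384 ≈ 2578.8, ∠ = arctan(1628/2000) ≈ 39.15°
|G| = 500 · 1628 / 4.2034e+06 ≈ 0.19365
Gain = 20 log₁₀(0.19365) ≈ -14.26 dB
∠G = 89.93° − 126.34° = -36.41°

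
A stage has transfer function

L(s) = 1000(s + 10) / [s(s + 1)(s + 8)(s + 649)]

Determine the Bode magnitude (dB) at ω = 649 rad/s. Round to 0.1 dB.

-111.7 dB

At s = jω = j649:
zero (s+10): 10 + j649 → |·| = √(10²+649²) = √421301 ≈ 649.08, ∠ = arctan(649/10) ≈ 89.12°
pole (s+1): 1 + j649 → |·| = √(1²+649²) = √421202 ≈ 649, ∠ = arctan(649/1) ≈ 89.91°
pole (s+8): 8 + j649 → |·| = √(8²+649²) = √421265 ≈ 649.05, ∠ = arctan(649/8) ≈ 89.29°
pole (s+649): 649 + j649 → |·| = √(649²+649²) = √842402 ≈ 917.82, ∠ = arctan(649/649) ≈ 45.00°
pole at origin: |s| = 649, ∠ = 90.00° (in denominator)
|L| = 1000 · 649.08 / 2.5091e+11 ≈ 2.5869e-06
Gain = 20 log₁₀(2.5869e-06) ≈ -111.74 dB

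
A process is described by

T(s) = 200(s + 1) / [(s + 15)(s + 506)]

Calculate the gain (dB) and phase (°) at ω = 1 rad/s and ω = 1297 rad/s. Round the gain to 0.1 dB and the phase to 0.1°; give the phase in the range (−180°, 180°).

At s = jω = j1:
zero (s+1): 1 + j1 → |·| = √(1²+1²) = √2 ≈ 1.4142, ∠ = arctan(1/1) ≈ 45.00°
pole (s+15): 15 + j1 → |·| = √(15²+1²) = √226 ≈ 15.033, ∠ = arctan(1/15) ≈ 3.81°
pole (s+506): 506 + j1 → |·| = √(506²+1²) = √256037 ≈ 506, ∠ = arctan(1/506) ≈ 0.11°
|T| = 200 · 1.4142 / 7606.7 ≈ 0.037183
Gain = 20 log₁₀(0.037183) ≈ -28.59 dB
∠T = 45.00° − 3.92° = 41.08°

At s = jω = j1297:
zero (s+1): 1 + j1297 → |·| = √(1²+1297²) = √1682210 ≈ 1297, ∠ = arctan(1297/1) ≈ 89.96°
pole (s+15): 15 + j1297 → |·| = √(15²+1297²) = √1682434 ≈ 1297.1, ∠ = arctan(1297/15) ≈ 89.34°
pole (s+506): 506 + j1297 → |·| = √(506²+1297²) = √1938245 ≈ 1392.2, ∠ = arctan(1297/506) ≈ 68.69°
|T| = 200 · 1297 / 1.8058e+06 ≈ 0.14365
Gain = 20 log₁₀(0.14365) ≈ -16.85 dB
∠T = 89.96° − 158.03° = -68.07°

ω = 1: -28.6 dB, 41.1°; ω = 1297: -16.9 dB, -68.1°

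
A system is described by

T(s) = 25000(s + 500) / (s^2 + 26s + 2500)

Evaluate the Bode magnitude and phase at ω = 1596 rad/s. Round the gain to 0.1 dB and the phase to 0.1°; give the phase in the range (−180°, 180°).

At s = jω = j1596:
zero (s+500): 500 + j1596 → |·| = √(500²+1596²) = √2797216 ≈ 1672.5, ∠ = arctan(1596/500) ≈ 72.61°
quadratic: (j1596)² + 26·j1596 + 2500 = -2544716 + j41496 → |·| ≈ 2.5451e+06, ∠ ≈ 179.07°
|T| = 25000 · 1672.5 / 2.5451e+06 ≈ 16.429
Gain = 20 log₁₀(16.429) ≈ 24.31 dB
∠T = 72.61° − 179.07° = -106.46°

24.3 dB, -106.5°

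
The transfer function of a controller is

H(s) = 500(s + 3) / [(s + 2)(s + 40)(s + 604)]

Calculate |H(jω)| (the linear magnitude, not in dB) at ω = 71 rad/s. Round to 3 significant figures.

0.0101

At s = jω = j71:
zero (s+3): 3 + j71 → |·| = √(3²+71²) = √5050 ≈ 71.063, ∠ = arctan(71/3) ≈ 87.58°
pole (s+2): 2 + j71 → |·| = √(2²+71²) = √5045 ≈ 71.028, ∠ = arctan(71/2) ≈ 88.39°
pole (s+40): 40 + j71 → |·| = √(40²+71²) = √6641 ≈ 81.492, ∠ = arctan(71/40) ≈ 60.60°
pole (s+604): 604 + j71 → |·| = √(604²+71²) = √369857 ≈ 608.16, ∠ = arctan(71/604) ≈ 6.70°
|H| = 500 · 71.063 / 3.5202e+06 ≈ 0.010094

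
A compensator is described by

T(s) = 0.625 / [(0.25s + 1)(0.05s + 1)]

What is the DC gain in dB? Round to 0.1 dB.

T(0) = 0.625 · 1 / 1 = 0.625
20 log₁₀(0.625) ≈ -4.08 dB

-4.1 dB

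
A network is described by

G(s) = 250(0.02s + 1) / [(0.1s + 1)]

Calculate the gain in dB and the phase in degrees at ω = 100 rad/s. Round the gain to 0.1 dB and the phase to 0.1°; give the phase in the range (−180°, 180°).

34.9 dB, -20.9°

At ω = 100 rad/s:
zero (1 + j100·0.02) = 1 + j2 → |·| ≈ 2.2361, ∠ ≈ 63.43°
pole (1 + j100·0.1) = 1 + j10 → |·| ≈ 10.05, ∠ ≈ 84.29°
|G| = 250 · 2.2361 / (10.05) ≈ 55.624
Gain = 20 log₁₀(55.624) ≈ 34.91 dB
∠G = (63.43°) − (84.29°) = -20.86°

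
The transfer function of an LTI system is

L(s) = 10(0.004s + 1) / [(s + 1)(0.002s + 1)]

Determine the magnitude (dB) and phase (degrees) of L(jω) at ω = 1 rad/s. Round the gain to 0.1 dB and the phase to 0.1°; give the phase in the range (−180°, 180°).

At ω = 1 rad/s:
zero (1 + j1·0.004) = 1 + j0.004 → |·| ≈ 1, ∠ ≈ 0.23°
pole (1 + j1·1) = 1 + j1 → |·| ≈ 1.4142, ∠ ≈ 45.00°
pole (1 + j1·0.002) = 1 + j0.002 → |·| ≈ 1, ∠ ≈ 0.11°
|L| = 10 · 1 / (1.4142 · 1) ≈ 7.0711
Gain = 20 log₁₀(7.0711) ≈ 16.99 dB
∠L = (0.23°) − (45.00° + 0.11°) = -44.88°

17.0 dB, -44.9°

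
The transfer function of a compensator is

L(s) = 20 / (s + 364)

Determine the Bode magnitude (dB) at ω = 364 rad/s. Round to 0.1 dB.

-28.2 dB

At s = jω = j364:
pole (s+364): 364 + j364 → |·| = √(364²+364²) = √264992 ≈ 514.77, ∠ = arctan(364/364) ≈ 45.00°
|L| = 20 / 514.77 ≈ 0.038852
Gain = 20 log₁₀(0.038852) ≈ -28.21 dB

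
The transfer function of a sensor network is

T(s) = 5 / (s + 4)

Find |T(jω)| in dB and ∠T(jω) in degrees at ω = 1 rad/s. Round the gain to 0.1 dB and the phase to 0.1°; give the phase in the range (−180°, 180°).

At s = jω = j1:
pole (s+4): 4 + j1 → |·| = √(4²+1²) = √17 ≈ 4.1231, ∠ = arctan(1/4) ≈ 14.04°
|T| = 5 / 4.1231 ≈ 1.2127
Gain = 20 log₁₀(1.2127) ≈ 1.68 dB
∠T = 0.00° − 14.04° = -14.04°

1.7 dB, -14.0°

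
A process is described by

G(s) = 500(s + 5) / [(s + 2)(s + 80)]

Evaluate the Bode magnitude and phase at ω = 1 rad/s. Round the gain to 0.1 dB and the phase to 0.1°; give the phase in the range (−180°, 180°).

At s = jω = j1:
zero (s+5): 5 + j1 → |·| = √(5²+1²) = √26 ≈ 5.099, ∠ = arctan(1/5) ≈ 11.31°
pole (s+2): 2 + j1 → |·| = √(2²+1²) = √5 ≈ 2.2361, ∠ = arctan(1/2) ≈ 26.57°
pole (s+80): 80 + j1 → |·| = √(80²+1²) = √6401 ≈ 80.006, ∠ = arctan(1/80) ≈ 0.72°
|G| = 500 · 5.099 / 178.9 ≈ 14.251
Gain = 20 log₁₀(14.251) ≈ 23.08 dB
∠G = 11.31° − 27.29° = -15.98°

23.1 dB, -16.0°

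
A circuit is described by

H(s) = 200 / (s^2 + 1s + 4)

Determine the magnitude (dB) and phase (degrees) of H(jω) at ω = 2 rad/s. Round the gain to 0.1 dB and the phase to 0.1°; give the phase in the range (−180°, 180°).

At s = jω = j2:
quadratic: (j2)² + 1·j2 + 4 = 0 + j2 → |·| ≈ 2, ∠ ≈ 90.00°
|H| = 200 / 2 ≈ 100
Gain = 20 log₁₀(100) ≈ 40.00 dB
∠H = 0.00° − 90.00° = -90.00°

40.0 dB, -90.0°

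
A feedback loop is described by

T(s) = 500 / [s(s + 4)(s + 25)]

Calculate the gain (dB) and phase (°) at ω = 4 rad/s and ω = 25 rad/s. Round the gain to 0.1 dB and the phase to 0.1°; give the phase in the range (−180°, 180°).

ω = 4: -1.2 dB, -144.1°; ω = 25: -33.0 dB, 144.1°

At s = jω = j4:
pole (s+4): 4 + j4 → |·| = √(4²+4²) = √32 ≈ 5.6569, ∠ = arctan(4/4) ≈ 45.00°
pole (s+25): 25 + j4 → |·| = √(25²+4²) = √641 ≈ 25.318, ∠ = arctan(4/25) ≈ 9.09°
pole at origin: |s| = 4, ∠ = 90.00° (in denominator)
|T| = 500 / 572.89 ≈ 0.87277
Gain = 20 log₁₀(0.87277) ≈ -1.18 dB
∠T = 0.00° − 144.09° = -144.09°

At s = jω = j25:
pole (s+4): 4 + j25 → |·| = √(4²+25²) = √641 ≈ 25.318, ∠ = arctan(25/4) ≈ 80.91°
pole (s+25): 25 + j25 → |·| = √(25²+25²) = √1250 ≈ 35.355, ∠ = arctan(25/25) ≈ 45.00°
pole at origin: |s| = 25, ∠ = 90.00° (in denominator)
|T| = 500 / 22378 ≈ 0.022343
Gain = 20 log₁₀(0.022343) ≈ -33.02 dB
∠T = 0.00° − 215.91° = -215.91° ≡ 144.09° (principal value)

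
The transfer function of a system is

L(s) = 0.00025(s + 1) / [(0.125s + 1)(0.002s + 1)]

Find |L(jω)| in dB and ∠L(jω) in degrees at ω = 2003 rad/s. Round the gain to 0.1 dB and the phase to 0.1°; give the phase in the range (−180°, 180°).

-66.3 dB, -75.8°

At ω = 2003 rad/s:
zero (1 + j2003·1) = 1 + j2003 → |·| ≈ 2003, ∠ ≈ 89.97°
pole (1 + j2003·0.125) = 1 + j250.375 → |·| ≈ 250.38, ∠ ≈ 89.77°
pole (1 + j2003·0.002) = 1 + j4.006 → |·| ≈ 4.1289, ∠ ≈ 75.98°
|L| = 0.00025 · 2003 / (250.38 · 4.1289) ≈ 0.00048438
Gain = 20 log₁₀(0.00048438) ≈ -66.30 dB
∠L = (89.97°) − (89.77° + 75.98°) = -75.78°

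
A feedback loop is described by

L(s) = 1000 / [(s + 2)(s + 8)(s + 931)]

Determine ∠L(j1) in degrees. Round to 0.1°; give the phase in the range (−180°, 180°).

-33.8°

At s = jω = j1:
pole (s+2): 2 + j1 → |·| = √(2²+1²) = √5 ≈ 2.2361, ∠ = arctan(1/2) ≈ 26.57°
pole (s+8): 8 + j1 → |·| = √(8²+1²) = √65 ≈ 8.0623, ∠ = arctan(1/8) ≈ 7.13°
pole (s+931): 931 + j1 → |·| = √(931²+1²) = √866762 ≈ 931, ∠ = arctan(1/931) ≈ 0.06°
∠L = 0.00° − 33.76° = -33.76°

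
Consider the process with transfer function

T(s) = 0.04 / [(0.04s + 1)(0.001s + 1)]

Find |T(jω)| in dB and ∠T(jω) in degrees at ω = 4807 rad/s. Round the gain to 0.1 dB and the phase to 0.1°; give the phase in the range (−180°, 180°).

-87.5 dB, -168.0°

At ω = 4807 rad/s:
pole (1 + j4807·0.04) = 1 + j192.28 → |·| ≈ 192.28, ∠ ≈ 89.70°
pole (1 + j4807·0.001) = 1 + j4.807 → |·| ≈ 4.9099, ∠ ≈ 78.25°
|T| = 0.04 · 1 / (192.28 · 4.9099) ≈ 4.2369e-05
Gain = 20 log₁₀(4.2369e-05) ≈ -87.46 dB
∠T = (0°) − (89.70° + 78.25°) = -167.95°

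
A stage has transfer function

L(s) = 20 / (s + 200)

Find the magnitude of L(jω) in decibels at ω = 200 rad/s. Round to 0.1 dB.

At s = jω = j200:
pole (s+200): 200 + j200 → |·| = √(200²+200²) = √80000 ≈ 282.84, ∠ = arctan(200/200) ≈ 45.00°
|L| = 20 / 282.84 ≈ 0.070711
Gain = 20 log₁₀(0.070711) ≈ -23.01 dB

-23.0 dB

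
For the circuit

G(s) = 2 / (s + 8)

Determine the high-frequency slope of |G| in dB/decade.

-20 dB/decade

Each pole contributes −20 dB/decade at high frequency; each zero contributes +20 dB/decade.
Net: 0 zero(s) − 1 pole(s) → -20 dB/decade.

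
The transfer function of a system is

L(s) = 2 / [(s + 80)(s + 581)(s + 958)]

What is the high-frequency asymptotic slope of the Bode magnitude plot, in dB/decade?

Each pole contributes −20 dB/decade at high frequency; each zero contributes +20 dB/decade.
Net: 0 zero(s) − 3 pole(s) → -60 dB/decade.

-60 dB/decade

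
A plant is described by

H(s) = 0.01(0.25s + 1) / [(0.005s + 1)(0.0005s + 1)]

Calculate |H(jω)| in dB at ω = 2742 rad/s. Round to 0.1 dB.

-10.6 dB

At ω = 2742 rad/s:
zero (1 + j2742·0.25) = 1 + j685.5 → |·| ≈ 685.5, ∠ ≈ 89.92°
pole (1 + j2742·0.005) = 1 + j13.71 → |·| ≈ 13.746, ∠ ≈ 85.83°
pole (1 + j2742·0.0005) = 1 + j1.371 → |·| ≈ 1.697, ∠ ≈ 53.89°
|H| = 0.01 · 685.5 / (13.746 · 1.697) ≈ 0.29387
Gain = 20 log₁₀(0.29387) ≈ -10.64 dB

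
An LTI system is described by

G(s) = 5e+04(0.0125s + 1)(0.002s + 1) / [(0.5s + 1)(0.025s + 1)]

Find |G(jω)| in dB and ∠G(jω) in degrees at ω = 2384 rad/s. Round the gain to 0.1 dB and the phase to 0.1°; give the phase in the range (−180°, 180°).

At ω = 2384 rad/s:
zero (1 + j2384·0.0125) = 1 + j29.8 → |·| ≈ 29.817, ∠ ≈ 88.08°
zero (1 + j2384·0.002) = 1 + j4.768 → |·| ≈ 4.8717, ∠ ≈ 78.15°
pole (1 + j2384·0.5) = 1 + j1192 → |·| ≈ 1192, ∠ ≈ 89.95°
pole (1 + j2384·0.025) = 1 + j59.6 → |·| ≈ 59.608, ∠ ≈ 89.04°
|G| = 5e+04 · 29.817 · 4.8717 / (1192 · 59.608) ≈ 102.22
Gain = 20 log₁₀(102.22) ≈ 40.19 dB
∠G = (88.08° + 78.15°) − (89.95° + 89.04°) = -12.76°

40.2 dB, -12.8°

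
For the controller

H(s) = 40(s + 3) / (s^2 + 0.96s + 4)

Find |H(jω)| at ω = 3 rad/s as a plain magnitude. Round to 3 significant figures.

29.4

At s = jω = j3:
zero (s+3): 3 + j3 → |·| = √(3²+3²) = √18 ≈ 4.2426, ∠ = arctan(3/3) ≈ 45.00°
quadratic: (j3)² + 0.96·j3 + 4 = -5 + j2.88 → |·| ≈ 5.7701, ∠ ≈ 150.06°
|H| = 40 · 4.2426 / 5.7701 ≈ 29.411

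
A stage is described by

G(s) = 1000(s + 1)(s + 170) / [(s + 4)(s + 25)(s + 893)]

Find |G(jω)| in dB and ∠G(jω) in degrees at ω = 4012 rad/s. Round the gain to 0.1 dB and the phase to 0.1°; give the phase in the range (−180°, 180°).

At s = jω = j4012:
zero (s+1): 1 + j4012 → |·| = √(1²+4012²) = √16096145 ≈ 4012, ∠ = arctan(4012/1) ≈ 89.99°
zero (s+170): 170 + j4012 → |·| = √(170²+4012²) = √16125044 ≈ 4015.6, ∠ = arctan(4012/170) ≈ 87.57°
pole (s+4): 4 + j4012 → |·| = √(4²+4012²) = √16096160 ≈ 4012, ∠ = arctan(4012/4) ≈ 89.94°
pole (s+25): 25 + j4012 → |·| = √(25²+4012²) = √16096769 ≈ 4012.1, ∠ = arctan(4012/25) ≈ 89.64°
pole (s+893): 893 + j4012 → |·| = √(893²+4012²) = √16893593 ≈ 4110.2, ∠ = arctan(4012/893) ≈ 77.45°
|G| = 1000 · 1.6111e+07 / 6.616e+10 ≈ 0.24352
Gain = 20 log₁₀(0.24352) ≈ -12.27 dB
∠G = 177.56° − 257.03° = -79.47°

-12.3 dB, -79.5°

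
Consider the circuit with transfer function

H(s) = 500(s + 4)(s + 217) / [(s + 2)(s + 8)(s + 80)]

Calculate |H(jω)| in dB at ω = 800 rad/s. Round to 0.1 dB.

-3.8 dB

At s = jω = j800:
zero (s+4): 4 + j800 → |·| = √(4²+800²) = √640016 ≈ 800.01, ∠ = arctan(800/4) ≈ 89.71°
zero (s+217): 217 + j800 → |·| = √(217²+800²) = √687089 ≈ 828.91, ∠ = arctan(800/217) ≈ 74.82°
pole (s+2): 2 + j800 → |·| = √(2²+800²) = √640004 ≈ 800, ∠ = arctan(800/2) ≈ 89.86°
pole (s+8): 8 + j800 → |·| = √(8²+800²) = √640064 ≈ 800.04, ∠ = arctan(800/8) ≈ 89.43°
pole (s+80): 80 + j800 → |·| = √(80²+800²) = √646400 ≈ 803.99, ∠ = arctan(800/80) ≈ 84.29°
|H| = 500 · 6.6314e+05 / 5.1458e+08 ≈ 0.64435
Gain = 20 log₁₀(0.64435) ≈ -3.82 dB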